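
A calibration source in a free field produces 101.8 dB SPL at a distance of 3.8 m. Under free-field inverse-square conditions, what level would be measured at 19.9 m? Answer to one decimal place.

87.4 dB SPL

Free-field point source: level drops by 20·log₁₀ of the distance ratio.
ΔL = −20·log₁₀(19.9/3.8) = -14.38 dB, so L₂ = 101.8 + (-14.38) = 87.4 dB SPL.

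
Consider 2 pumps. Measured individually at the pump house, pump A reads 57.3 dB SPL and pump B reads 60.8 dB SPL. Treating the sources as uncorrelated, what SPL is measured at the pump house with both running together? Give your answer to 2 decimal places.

62.40 dB SPL

Incoherent sources sum as intensities:
L_total = 10·log₁₀(10^(57.3/10) + 10^(60.8/10)) = 10·log₁₀(1739000) = 62.40 dB SPL.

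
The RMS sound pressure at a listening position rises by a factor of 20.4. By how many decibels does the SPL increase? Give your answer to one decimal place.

SPL change from a pressure ratio uses the 20·log₁₀ form:
20·log₁₀(20.4) = 26.2 dB.

26.2 dB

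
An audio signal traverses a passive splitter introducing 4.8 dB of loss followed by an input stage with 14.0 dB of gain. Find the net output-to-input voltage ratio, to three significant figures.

2.88

Net gain = (−4.8) + 14.0 = 9.2 dB.
Voltage ratio = 10^(9.2/20) = 2.88.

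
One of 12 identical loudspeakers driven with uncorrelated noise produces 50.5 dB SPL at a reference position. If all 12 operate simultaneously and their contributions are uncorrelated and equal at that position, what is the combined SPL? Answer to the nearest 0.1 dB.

12 equal incoherent sources raise the level by 10·log₁₀(12) = 10.79 dB.
L_total = 50.5 + 10.79 = 61.3 dB SPL.

61.3 dB SPL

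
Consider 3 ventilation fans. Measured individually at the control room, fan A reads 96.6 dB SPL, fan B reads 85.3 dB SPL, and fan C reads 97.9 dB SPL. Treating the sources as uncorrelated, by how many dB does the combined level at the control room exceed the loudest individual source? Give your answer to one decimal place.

2.5 dB

Incoherent sources sum as intensities:
L_total = 10·log₁₀(10^(96.6/10) + 10^(85.3/10) + 10^(97.9/10)) = 100.44 dB SPL.
Excess over the loudest (97.9 dB): 100.44 − 97.9 = 2.5 dB.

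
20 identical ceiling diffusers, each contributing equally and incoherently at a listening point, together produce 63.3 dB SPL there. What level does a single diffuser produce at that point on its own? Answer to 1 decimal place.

20 equal incoherent sources add 10·log₁₀(20) = 13.01 dB over one source.
L_one = 63.3 − 13.01 = 50.3 dB SPL.

50.3 dB SPL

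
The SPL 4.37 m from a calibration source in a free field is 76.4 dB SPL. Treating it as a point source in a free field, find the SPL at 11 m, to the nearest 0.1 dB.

68.4 dB SPL

For a point source in a free field, ΔL = −20·log₁₀(d₂/d₁).
ΔL = −20·log₁₀(11/4.37) = -8.02 dB, so L₂ = 76.4 + (-8.02) = 68.4 dB SPL.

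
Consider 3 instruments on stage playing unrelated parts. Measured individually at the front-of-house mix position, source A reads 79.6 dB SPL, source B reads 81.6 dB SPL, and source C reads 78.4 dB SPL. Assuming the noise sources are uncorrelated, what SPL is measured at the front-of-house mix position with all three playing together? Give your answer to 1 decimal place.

84.8 dB SPL

Add the sources as powers (linear), then convert back to dB:
L_total = 10·log₁₀(10^(79.6/10) + 10^(81.6/10) + 10^(78.4/10)) = 10·log₁₀(304900000) = 84.8 dB SPL.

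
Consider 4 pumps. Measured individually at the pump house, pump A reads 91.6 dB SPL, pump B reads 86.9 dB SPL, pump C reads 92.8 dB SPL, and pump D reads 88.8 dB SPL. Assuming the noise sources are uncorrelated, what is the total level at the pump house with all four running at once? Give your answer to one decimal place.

96.6 dB SPL

Add the sources as powers (linear), then convert back to dB:
L_total = 10·log₁₀(10^(91.6/10) + 10^(86.9/10) + 10^(92.8/10) + 10^(88.8/10)) = 10·log₁₀(4599000000) = 96.6 dB SPL.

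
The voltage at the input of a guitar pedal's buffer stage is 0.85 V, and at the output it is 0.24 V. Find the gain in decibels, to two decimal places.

-10.98 dB

Voltage ratio → dB uses the 20·log₁₀ form:
20·log₁₀(0.24/0.85) = 20·log₁₀(0.2824) = -10.98 dB.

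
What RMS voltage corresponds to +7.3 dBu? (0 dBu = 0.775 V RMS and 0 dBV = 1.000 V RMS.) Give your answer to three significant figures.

1.80 V

V = 0.775 V × 10^(+7.3/20).
= 0.775 × 2.317 = 1.80 V.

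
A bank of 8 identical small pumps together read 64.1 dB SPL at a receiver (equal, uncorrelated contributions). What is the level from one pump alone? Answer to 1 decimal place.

55.1 dB SPL

8 equal incoherent sources add 10·log₁₀(8) = 9.03 dB over one source.
L_one = 64.1 − 9.03 = 55.1 dB SPL.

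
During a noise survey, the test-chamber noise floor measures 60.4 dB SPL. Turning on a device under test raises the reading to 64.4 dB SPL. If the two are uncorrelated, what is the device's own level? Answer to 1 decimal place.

Remove the background by subtracting linear intensities:
L_src = 10·log₁₀(10^(64.4/10) − 10^(60.4/10)) = 10·log₁₀(1658000) = 62.2 dB SPL.

62.2 dB SPL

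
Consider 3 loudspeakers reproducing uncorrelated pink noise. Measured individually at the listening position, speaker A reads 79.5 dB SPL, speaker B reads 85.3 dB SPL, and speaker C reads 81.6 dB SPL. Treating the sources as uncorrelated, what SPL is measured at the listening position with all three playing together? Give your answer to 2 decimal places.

87.58 dB SPL

Incoherent sources sum as intensities:
L_total = 10·log₁₀(10^(79.5/10) + 10^(85.3/10) + 10^(81.6/10)) = 10·log₁₀(572500000) = 87.58 dB SPL.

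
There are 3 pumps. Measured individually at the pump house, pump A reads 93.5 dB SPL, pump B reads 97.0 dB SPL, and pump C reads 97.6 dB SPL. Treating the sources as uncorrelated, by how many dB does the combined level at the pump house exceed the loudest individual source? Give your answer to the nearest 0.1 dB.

Uncorrelated sources add in intensity (power), not in dB.
L_total = 10·log₁₀(10^(93.5/10) + 10^(97.0/10) + 10^(97.6/10)) = 101.14 dB SPL.
Excess over the loudest (97.6 dB): 101.14 − 97.6 = 3.5 dB.

3.5 dB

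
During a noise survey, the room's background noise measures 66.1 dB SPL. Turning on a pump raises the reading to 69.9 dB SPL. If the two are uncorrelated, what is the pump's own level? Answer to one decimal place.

67.6 dB SPL

Subtract intensities: L_src = 10·log₁₀(10^(L_total/10) − 10^(L_bg/10)).
L_src = 10·log₁₀(10^(69.9/10) − 10^(66.1/10)) = 10·log₁₀(5699000) = 67.6 dB SPL.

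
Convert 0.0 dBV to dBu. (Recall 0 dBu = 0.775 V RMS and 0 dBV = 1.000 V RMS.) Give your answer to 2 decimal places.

The offset between the scales is 20·log₁₀(0.775/1.000) = −2.214 dB.
So dBu = 0.0 + 2.214 = +2.21 dBu.

+2.21 dBu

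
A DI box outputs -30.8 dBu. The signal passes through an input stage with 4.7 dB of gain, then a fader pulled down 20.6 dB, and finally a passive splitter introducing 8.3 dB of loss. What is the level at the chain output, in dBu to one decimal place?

-55.0 dBu

Gain stages sum in dB:
-30.8 + 4.7 − 20.6 − 8.3 = -55.0 dBu.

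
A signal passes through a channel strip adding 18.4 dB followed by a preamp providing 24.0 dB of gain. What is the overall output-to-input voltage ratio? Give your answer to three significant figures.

Net gain = 18.4 + 24.0 = 42.4 dB.
Voltage ratio = 10^(42.4/20) = 132.

132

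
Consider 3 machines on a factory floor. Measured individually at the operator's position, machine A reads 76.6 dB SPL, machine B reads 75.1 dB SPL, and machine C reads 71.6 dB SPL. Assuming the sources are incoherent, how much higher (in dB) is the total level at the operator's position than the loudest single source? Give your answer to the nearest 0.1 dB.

Uncorrelated sources add in intensity (power), not in dB.
L_total = 10·log₁₀(10^(76.6/10) + 10^(75.1/10) + 10^(71.6/10)) = 79.66 dB SPL.
Excess over the loudest (76.6 dB): 79.66 − 76.6 = 3.1 dB.

3.1 dB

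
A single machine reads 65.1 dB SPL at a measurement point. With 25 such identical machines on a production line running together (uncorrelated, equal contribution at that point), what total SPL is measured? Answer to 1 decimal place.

25 equal incoherent sources raise the level by 10·log₁₀(25) = 13.98 dB.
L_total = 65.1 + 13.98 = 79.1 dB SPL.

79.1 dB SPL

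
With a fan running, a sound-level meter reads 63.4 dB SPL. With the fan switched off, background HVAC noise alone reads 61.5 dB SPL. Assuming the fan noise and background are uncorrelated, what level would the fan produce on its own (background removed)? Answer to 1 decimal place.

58.9 dB SPL

Background correction is a power subtraction:
L_src = 10·log₁₀(10^(63.4/10) − 10^(61.5/10)) = 10·log₁₀(775200) = 58.9 dB SPL.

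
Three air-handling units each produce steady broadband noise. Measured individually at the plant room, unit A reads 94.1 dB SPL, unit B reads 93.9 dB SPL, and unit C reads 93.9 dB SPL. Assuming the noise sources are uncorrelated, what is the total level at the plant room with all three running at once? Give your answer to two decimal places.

98.74 dB SPL

Uncorrelated sources add in intensity (power), not in dB.
L_total = 10·log₁₀(10^(94.1/10) + 10^(93.9/10) + 10^(93.9/10)) = 10·log₁₀(7480000000) = 98.74 dB SPL.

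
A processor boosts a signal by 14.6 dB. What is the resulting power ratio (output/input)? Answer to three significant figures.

Power ratio = 10^(dB/10).
10^(14.6/10) = 10^(1.460) = 28.8.

28.8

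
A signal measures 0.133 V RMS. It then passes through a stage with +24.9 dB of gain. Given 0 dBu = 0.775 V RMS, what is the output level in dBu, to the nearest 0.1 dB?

Input level: 20·log₁₀(0.133/0.775) = -15.31 dBu.
Output: -15.31 + 24.9 = +9.6 dBu.

+9.6 dBu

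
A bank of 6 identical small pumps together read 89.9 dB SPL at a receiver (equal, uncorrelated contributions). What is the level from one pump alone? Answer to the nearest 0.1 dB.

82.1 dB SPL

6 equal incoherent sources add 10·log₁₀(6) = 7.78 dB over one source.
L_one = 89.9 − 7.78 = 82.1 dB SPL.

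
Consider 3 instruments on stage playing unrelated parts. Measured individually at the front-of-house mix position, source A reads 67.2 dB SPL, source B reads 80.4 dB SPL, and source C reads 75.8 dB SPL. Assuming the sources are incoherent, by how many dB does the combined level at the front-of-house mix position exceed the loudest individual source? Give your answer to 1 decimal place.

Uncorrelated sources add in intensity (power), not in dB.
L_total = 10·log₁₀(10^(67.2/10) + 10^(80.4/10) + 10^(75.8/10)) = 81.84 dB SPL.
Excess over the loudest (80.4 dB): 81.84 − 80.4 = 1.4 dB.

1.4 dB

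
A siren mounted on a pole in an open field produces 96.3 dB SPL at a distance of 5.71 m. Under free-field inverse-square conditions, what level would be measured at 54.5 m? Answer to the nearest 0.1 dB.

76.7 dB SPL

Inverse-square spreading gives ΔL = −20·log₁₀(d₂/d₁).
ΔL = −20·log₁₀(54.5/5.71) = -19.60 dB, so L₂ = 96.3 + (-19.60) = 76.7 dB SPL.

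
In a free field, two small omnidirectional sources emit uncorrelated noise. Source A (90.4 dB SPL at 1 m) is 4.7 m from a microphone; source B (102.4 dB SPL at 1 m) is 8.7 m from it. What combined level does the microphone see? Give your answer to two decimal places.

84.46 dB SPL

At the listener: L_A = 90.4 − 20·log₁₀(4.7) = 76.958 dB; L_B = 102.4 − 20·log₁₀(8.7) = 83.610 dB.
Combined: 10·log₁₀(10^(76.958/10)+10^(83.610/10)) = 84.46 dB SPL.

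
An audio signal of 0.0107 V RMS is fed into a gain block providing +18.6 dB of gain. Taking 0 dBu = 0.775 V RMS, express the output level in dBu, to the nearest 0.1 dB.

Input level: 20·log₁₀(0.0107/0.775) = -37.20 dBu.
Output: -37.20 + 18.6 = -18.6 dBu.

-18.6 dBu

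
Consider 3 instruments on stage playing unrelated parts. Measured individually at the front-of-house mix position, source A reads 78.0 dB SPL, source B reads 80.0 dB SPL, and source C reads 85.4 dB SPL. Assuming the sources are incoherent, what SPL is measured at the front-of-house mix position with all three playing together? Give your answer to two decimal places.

Add the sources as powers (linear), then convert back to dB:
L_total = 10·log₁₀(10^(78.0/10) + 10^(80.0/10) + 10^(85.4/10)) = 10·log₁₀(509800000) = 87.07 dB SPL.

87.07 dB SPL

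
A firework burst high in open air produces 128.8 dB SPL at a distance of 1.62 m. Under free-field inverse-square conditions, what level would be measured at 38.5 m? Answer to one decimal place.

Free-field point source: level drops by 20·log₁₀ of the distance ratio.
ΔL = −20·log₁₀(38.5/1.62) = -27.52 dB, so L₂ = 128.8 + (-27.52) = 101.3 dB SPL.

101.3 dB SPL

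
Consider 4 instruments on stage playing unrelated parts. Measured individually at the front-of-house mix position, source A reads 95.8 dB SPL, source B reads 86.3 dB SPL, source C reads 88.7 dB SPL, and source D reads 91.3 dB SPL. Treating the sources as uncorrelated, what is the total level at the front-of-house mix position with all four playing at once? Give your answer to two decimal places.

98.01 dB SPL

Add the sources as powers (linear), then convert back to dB:
L_total = 10·log₁₀(10^(95.8/10) + 10^(86.3/10) + 10^(88.7/10) + 10^(91.3/10)) = 10·log₁₀(6319000000) = 98.01 dB SPL.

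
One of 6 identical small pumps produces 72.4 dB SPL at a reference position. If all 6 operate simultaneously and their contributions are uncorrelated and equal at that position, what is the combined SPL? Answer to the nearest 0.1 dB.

80.2 dB SPL

6 equal incoherent sources raise the level by 10·log₁₀(6) = 7.78 dB.
L_total = 72.4 + 7.78 = 80.2 dB SPL.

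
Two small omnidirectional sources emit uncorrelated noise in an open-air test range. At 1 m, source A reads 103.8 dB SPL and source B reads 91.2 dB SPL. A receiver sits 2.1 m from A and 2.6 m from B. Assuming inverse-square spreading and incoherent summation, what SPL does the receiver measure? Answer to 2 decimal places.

At the listener: L_A = 103.8 − 20·log₁₀(2.1) = 97.356 dB; L_B = 91.2 − 20·log₁₀(2.6) = 82.901 dB.
Combined: 10·log₁₀(10^(97.356/10)+10^(82.901/10)) = 97.51 dB SPL.

97.51 dB SPL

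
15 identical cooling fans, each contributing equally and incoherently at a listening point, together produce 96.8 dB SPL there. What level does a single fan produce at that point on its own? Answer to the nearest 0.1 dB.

15 equal incoherent sources add 10·log₁₀(15) = 11.76 dB over one source.
L_one = 96.8 − 11.76 = 85.0 dB SPL.

85.0 dB SPL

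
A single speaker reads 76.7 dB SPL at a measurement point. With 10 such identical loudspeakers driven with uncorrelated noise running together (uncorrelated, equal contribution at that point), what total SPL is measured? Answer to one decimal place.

86.7 dB SPL

10 equal incoherent sources raise the level by 10·log₁₀(10) = 10.00 dB.
L_total = 76.7 + 10.00 = 86.7 dB SPL.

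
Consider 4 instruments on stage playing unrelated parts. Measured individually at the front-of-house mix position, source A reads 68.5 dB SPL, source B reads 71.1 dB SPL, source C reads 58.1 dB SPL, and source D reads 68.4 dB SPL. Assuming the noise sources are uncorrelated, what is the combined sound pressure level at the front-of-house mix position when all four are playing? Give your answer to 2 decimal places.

74.40 dB SPL

Incoherent sources sum as intensities:
L_total = 10·log₁₀(10^(68.5/10) + 10^(71.1/10) + 10^(58.1/10) + 10^(68.4/10)) = 10·log₁₀(27530000) = 74.40 dB SPL.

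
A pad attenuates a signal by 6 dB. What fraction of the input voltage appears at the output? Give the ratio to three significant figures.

Voltage ratio = 10^(dB/20).
10^(-6/20) = 10^(-0.3000) = 0.501.

0.501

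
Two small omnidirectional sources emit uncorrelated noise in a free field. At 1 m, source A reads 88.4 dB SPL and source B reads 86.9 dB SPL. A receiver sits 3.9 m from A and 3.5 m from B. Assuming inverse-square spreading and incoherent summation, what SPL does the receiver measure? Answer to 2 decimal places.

79.32 dB SPL

At the listener: L_A = 88.4 − 20·log₁₀(3.9) = 76.579 dB; L_B = 86.9 − 20·log₁₀(3.5) = 76.019 dB.
Combined: 10·log₁₀(10^(76.579/10)+10^(76.019/10)) = 79.32 dB SPL.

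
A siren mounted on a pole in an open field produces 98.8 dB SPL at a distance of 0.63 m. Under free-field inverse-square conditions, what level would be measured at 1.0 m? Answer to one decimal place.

94.8 dB SPL

Free-field point source: level drops by 20·log₁₀ of the distance ratio.
ΔL = −20·log₁₀(1.0/0.63) = -4.01 dB, so L₂ = 98.8 + (-4.01) = 94.8 dB SPL.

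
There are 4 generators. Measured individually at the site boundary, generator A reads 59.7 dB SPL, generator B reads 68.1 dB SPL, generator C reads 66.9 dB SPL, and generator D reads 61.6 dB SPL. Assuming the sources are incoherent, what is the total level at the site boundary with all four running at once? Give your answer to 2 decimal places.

Add the sources as powers (linear), then convert back to dB:
L_total = 10·log₁₀(10^(59.7/10) + 10^(68.1/10) + 10^(66.9/10) + 10^(61.6/10)) = 10·log₁₀(13730000) = 71.38 dB SPL.

71.38 dB SPL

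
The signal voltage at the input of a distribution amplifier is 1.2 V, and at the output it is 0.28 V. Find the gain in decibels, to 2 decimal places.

-12.64 dB

Voltage is an amplitude quantity, so gain = 20·log₁₀(V_out/V_in).
20·log₁₀(0.28/1.2) = 20·log₁₀(0.2333) = -12.64 dB.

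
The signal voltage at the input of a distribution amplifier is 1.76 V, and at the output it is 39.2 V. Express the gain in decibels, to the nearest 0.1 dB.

For a voltage ratio, dB = 20·log₁₀(V₂/V₁).
20·log₁₀(39.2/1.76) = 20·log₁₀(22.27) = 27.0 dB.

27.0 dB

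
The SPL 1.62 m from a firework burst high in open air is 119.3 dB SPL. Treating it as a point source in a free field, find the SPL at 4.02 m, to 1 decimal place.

Inverse-square spreading gives ΔL = −20·log₁₀(d₂/d₁).
ΔL = −20·log₁₀(4.02/1.62) = -7.89 dB, so L₂ = 119.3 + (-7.89) = 111.4 dB SPL.

111.4 dB SPL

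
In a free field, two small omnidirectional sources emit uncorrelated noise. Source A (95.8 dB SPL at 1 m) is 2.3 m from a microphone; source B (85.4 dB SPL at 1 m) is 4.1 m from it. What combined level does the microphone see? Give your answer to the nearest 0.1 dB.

At the listener: L_A = 95.8 − 20·log₁₀(2.3) = 88.57 dB; L_B = 85.4 − 20·log₁₀(4.1) = 73.14 dB.
Combined: 10·log₁₀(10^(88.57/10)+10^(73.14/10)) = 88.7 dB SPL.

88.7 dB SPL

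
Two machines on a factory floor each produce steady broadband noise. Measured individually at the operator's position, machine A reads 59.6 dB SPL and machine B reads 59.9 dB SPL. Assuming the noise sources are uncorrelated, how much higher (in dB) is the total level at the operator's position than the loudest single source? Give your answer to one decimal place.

Uncorrelated sources add in intensity (power), not in dB.
L_total = 10·log₁₀(10^(59.6/10) + 10^(59.9/10)) = 62.76 dB SPL.
Excess over the loudest (59.9 dB): 62.76 − 59.9 = 2.9 dB.

2.9 dB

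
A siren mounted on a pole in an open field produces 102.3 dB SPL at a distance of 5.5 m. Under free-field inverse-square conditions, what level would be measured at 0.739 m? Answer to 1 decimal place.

119.7 dB SPL

Inverse-square spreading gives ΔL = −20·log₁₀(d₂/d₁).
ΔL = −20·log₁₀(0.739/5.5) = 17.43 dB, so L₂ = 102.3 + (17.43) = 119.7 dB SPL.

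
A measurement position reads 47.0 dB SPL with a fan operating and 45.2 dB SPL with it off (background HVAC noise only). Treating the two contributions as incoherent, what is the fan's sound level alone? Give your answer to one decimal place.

42.3 dB SPL

Background correction is a power subtraction:
L_src = 10·log₁₀(10^(47.0/10) − 10^(45.2/10)) = 10·log₁₀(17010) = 42.3 dB SPL.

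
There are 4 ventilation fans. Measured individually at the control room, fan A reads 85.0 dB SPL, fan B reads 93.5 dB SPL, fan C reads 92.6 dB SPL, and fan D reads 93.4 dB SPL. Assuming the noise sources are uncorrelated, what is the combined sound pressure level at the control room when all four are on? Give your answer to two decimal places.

Uncorrelated sources add in intensity (power), not in dB.
L_total = 10·log₁₀(10^(85.0/10) + 10^(93.5/10) + 10^(92.6/10) + 10^(93.4/10)) = 10·log₁₀(6562000000) = 98.17 dB SPL.

98.17 dB SPL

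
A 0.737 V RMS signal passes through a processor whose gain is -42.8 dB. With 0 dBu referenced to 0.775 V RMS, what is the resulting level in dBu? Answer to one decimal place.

-43.2 dBu

Input level: 20·log₁₀(0.737/0.775) = -0.44 dBu.
Output: -0.44 − 42.8 = -43.2 dBu.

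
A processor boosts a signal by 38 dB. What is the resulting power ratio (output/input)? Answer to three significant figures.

6310

Power ratio = 10^(dB/10).
10^(38/10) = 10^(3.800) = 6310.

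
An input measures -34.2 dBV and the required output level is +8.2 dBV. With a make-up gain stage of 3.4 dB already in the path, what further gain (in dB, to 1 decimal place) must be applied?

39.0 dB

The required make-up gain is the shortfall in the dB sum.
G = +8.2 − (-34.2) − 3.4 = 39.0 dB.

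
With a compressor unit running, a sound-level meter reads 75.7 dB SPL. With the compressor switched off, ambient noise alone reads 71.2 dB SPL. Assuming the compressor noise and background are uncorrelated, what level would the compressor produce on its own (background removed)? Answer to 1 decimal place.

73.8 dB SPL

Remove the background by subtracting linear intensities:
L_src = 10·log₁₀(10^(75.7/10) − 10^(71.2/10)) = 10·log₁₀(23970000) = 73.8 dB SPL.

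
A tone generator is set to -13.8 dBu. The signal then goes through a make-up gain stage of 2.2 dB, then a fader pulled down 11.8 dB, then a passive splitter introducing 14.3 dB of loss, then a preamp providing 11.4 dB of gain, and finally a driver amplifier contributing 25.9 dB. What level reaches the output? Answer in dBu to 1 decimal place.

Gain stages sum in dB:
-13.8 + 2.2 − 11.8 − 14.3 + 11.4 + 25.9 = -0.4 dBu.

-0.4 dBu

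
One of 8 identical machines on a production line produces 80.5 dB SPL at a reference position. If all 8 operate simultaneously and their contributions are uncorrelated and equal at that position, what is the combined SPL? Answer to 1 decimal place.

89.5 dB SPL

8 equal incoherent sources raise the level by 10·log₁₀(8) = 9.03 dB.
L_total = 80.5 + 9.03 = 89.5 dB SPL.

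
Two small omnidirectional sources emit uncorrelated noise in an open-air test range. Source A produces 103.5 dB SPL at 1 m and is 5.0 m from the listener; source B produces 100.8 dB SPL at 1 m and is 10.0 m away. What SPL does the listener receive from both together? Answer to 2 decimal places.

90.07 dB SPL

At the listener: L_A = 103.5 − 20·log₁₀(5.0) = 89.521 dB; L_B = 100.8 − 20·log₁₀(10.0) = 80.800 dB.
Combined: 10·log₁₀(10^(89.521/10)+10^(80.800/10)) = 90.07 dB SPL.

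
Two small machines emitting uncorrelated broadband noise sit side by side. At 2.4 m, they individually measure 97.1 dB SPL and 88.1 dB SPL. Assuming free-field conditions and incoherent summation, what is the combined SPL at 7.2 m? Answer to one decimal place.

Combined at 2.4 m: 10·log₁₀(10^(97.1/10)+10^(88.1/10)) = 97.61 dB SPL.
Then apply −20·log₁₀(7.2/2.4) = -9.54 dB → 88.1 dB SPL.

88.1 dB SPL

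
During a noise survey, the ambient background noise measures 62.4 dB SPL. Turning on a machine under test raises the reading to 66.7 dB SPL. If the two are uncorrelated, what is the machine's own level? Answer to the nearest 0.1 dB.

Remove the background by subtracting linear intensities:
L_src = 10·log₁₀(10^(66.7/10) − 10^(62.4/10)) = 10·log₁₀(2940000) = 64.7 dB SPL.

64.7 dB SPL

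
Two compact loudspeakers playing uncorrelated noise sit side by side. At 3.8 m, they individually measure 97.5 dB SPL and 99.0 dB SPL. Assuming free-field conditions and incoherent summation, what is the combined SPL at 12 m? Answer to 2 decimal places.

Combined at 3.8 m: 10·log₁₀(10^(97.5/10)+10^(99.0/10)) = 101.325 dB SPL.
Then apply −20·log₁₀(12/3.8) = -9.988 dB → 91.34 dB SPL.

91.34 dB SPL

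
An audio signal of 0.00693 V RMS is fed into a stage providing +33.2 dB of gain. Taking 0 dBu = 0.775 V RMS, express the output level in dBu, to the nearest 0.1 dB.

-7.8 dBu

Input level: 20·log₁₀(0.00693/0.775) = -40.97 dBu.
Output: -40.97 + 33.2 = -7.8 dBu.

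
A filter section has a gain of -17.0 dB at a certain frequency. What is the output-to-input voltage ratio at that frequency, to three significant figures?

0.141

Voltage ratio = 10^(dB/20).
10^(-17.0/20) = 10^(-0.8500) = 0.141.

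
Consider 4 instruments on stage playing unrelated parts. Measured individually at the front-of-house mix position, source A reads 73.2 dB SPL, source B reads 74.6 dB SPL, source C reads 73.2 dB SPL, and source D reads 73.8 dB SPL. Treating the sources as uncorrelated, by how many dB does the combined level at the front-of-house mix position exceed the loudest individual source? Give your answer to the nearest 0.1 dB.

5.2 dB

Incoherent sources sum as intensities:
L_total = 10·log₁₀(10^(73.2/10) + 10^(74.6/10) + 10^(73.2/10) + 10^(73.8/10)) = 79.76 dB SPL.
Excess over the loudest (74.6 dB): 79.76 − 74.6 = 5.2 dB.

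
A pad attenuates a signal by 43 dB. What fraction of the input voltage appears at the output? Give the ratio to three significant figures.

Voltage ratio = 10^(dB/20).
10^(-43/20) = 10^(-2.150) = 0.00708.

0.00708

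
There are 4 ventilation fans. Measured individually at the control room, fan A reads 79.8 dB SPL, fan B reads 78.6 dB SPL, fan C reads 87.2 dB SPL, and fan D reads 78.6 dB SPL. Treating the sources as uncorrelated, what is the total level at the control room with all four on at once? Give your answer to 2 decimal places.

Uncorrelated sources add in intensity (power), not in dB.
L_total = 10·log₁₀(10^(79.8/10) + 10^(78.6/10) + 10^(87.2/10) + 10^(78.6/10)) = 10·log₁₀(765200000) = 88.84 dB SPL.

88.84 dB SPL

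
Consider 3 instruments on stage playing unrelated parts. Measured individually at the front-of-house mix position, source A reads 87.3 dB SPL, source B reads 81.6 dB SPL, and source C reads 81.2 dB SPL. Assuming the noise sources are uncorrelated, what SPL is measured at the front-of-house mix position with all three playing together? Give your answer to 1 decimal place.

89.1 dB SPL

Add the sources as powers (linear), then convert back to dB:
L_total = 10·log₁₀(10^(87.3/10) + 10^(81.6/10) + 10^(81.2/10)) = 10·log₁₀(813400000) = 89.1 dB SPL.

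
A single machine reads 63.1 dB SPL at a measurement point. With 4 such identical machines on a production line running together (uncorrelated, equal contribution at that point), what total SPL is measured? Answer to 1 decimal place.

69.1 dB SPL

4 equal incoherent sources raise the level by 10·log₁₀(4) = 6.02 dB.
L_total = 63.1 + 6.02 = 69.1 dB SPL.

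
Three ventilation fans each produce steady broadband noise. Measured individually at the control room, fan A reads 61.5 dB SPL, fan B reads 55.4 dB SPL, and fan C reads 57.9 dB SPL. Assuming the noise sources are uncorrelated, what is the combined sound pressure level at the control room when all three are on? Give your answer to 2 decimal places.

Uncorrelated sources add in intensity (power), not in dB.
L_total = 10·log₁₀(10^(61.5/10) + 10^(55.4/10) + 10^(57.9/10)) = 10·log₁₀(2376000) = 63.76 dB SPL.

63.76 dB SPL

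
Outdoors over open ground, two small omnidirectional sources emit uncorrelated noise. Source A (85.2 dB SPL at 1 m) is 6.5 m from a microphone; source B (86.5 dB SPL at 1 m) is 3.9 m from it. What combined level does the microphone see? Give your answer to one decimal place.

75.7 dB SPL

At the listener: L_A = 85.2 − 20·log₁₀(6.5) = 68.94 dB; L_B = 86.5 − 20·log₁₀(3.9) = 74.68 dB.
Combined: 10·log₁₀(10^(68.94/10)+10^(74.68/10)) = 75.7 dB SPL.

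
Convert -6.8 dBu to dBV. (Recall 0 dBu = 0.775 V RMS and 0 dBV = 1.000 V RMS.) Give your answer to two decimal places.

-9.01 dBV

The offset between the scales is 20·log₁₀(0.775/1.000) = −2.214 dB.
So dBV = -6.8 − 2.214 = -9.01 dBV.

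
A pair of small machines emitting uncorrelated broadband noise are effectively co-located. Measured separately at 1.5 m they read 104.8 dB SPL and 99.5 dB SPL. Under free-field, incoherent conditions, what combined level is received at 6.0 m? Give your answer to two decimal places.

93.88 dB SPL

Combined at 1.5 m: 10·log₁₀(10^(104.8/10)+10^(99.5/10)) = 105.923 dB SPL.
Then apply −20·log₁₀(6.0/1.5) = -12.041 dB → 93.88 dB SPL.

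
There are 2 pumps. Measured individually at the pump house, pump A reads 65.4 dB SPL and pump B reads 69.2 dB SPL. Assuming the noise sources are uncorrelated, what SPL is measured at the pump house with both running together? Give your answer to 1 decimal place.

70.7 dB SPL

Incoherent sources sum as intensities:
L_total = 10·log₁₀(10^(65.4/10) + 10^(69.2/10)) = 10·log₁₀(11790000) = 70.7 dB SPL.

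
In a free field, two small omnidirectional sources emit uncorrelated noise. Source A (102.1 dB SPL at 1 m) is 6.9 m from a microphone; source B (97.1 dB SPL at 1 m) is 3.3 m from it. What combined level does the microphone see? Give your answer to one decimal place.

At the listener: L_A = 102.1 − 20·log₁₀(6.9) = 85.32 dB; L_B = 97.1 − 20·log₁₀(3.3) = 86.73 dB.
Combined: 10·log₁₀(10^(85.32/10)+10^(86.73/10)) = 89.1 dB SPL.

89.1 dB SPL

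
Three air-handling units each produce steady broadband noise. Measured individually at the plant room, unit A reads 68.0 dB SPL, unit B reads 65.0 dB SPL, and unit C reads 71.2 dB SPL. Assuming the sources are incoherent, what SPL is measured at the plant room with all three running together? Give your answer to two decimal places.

73.55 dB SPL

Incoherent sources sum as intensities:
L_total = 10·log₁₀(10^(68.0/10) + 10^(65.0/10) + 10^(71.2/10)) = 10·log₁₀(22650000) = 73.55 dB SPL.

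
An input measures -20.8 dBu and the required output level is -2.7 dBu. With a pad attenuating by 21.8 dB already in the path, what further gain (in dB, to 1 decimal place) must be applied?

The required make-up gain is the shortfall in the dB sum.
G = -2.7 − (-20.8) + 21.8 = 39.9 dB.

39.9 dB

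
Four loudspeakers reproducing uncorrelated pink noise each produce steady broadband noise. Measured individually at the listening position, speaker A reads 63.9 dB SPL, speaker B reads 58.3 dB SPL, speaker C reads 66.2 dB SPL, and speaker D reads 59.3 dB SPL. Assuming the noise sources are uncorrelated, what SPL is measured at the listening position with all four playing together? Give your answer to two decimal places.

Add the sources as powers (linear), then convert back to dB:
L_total = 10·log₁₀(10^(63.9/10) + 10^(58.3/10) + 10^(66.2/10) + 10^(59.3/10)) = 10·log₁₀(8151000) = 69.11 dB SPL.

69.11 dB SPL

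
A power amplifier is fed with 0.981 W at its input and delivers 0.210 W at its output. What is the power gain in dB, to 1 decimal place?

-6.7 dB

Power ratio → dB uses the 10·log₁₀ form:
10·log₁₀(0.210/0.981) = 10·log₁₀(0.2141) = -6.7 dB.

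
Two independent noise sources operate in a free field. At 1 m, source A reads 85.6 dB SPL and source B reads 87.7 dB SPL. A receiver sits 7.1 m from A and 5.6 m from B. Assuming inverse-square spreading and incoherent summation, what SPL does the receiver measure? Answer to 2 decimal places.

At the listener: L_A = 85.6 − 20·log₁₀(7.1) = 68.575 dB; L_B = 87.7 − 20·log₁₀(5.6) = 72.736 dB.
Combined: 10·log₁₀(10^(68.575/10)+10^(72.736/10)) = 74.15 dB SPL.

74.15 dB SPL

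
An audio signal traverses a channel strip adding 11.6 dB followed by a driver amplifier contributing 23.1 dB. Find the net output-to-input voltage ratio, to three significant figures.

Net gain = 11.6 + 23.1 = 34.7 dB.
Voltage ratio = 10^(34.7/20) = 54.3.

54.3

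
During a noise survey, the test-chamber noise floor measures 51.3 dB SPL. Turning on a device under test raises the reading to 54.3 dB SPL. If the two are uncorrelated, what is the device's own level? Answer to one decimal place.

51.3 dB SPL

Subtract intensities: L_src = 10·log₁₀(10^(L_total/10) − 10^(L_bg/10)).
L_src = 10·log₁₀(10^(54.3/10) − 10^(51.3/10)) = 10·log₁₀(134300) = 51.3 dB SPL.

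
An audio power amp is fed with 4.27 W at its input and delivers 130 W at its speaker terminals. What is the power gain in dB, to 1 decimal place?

Power is a power quantity, so gain = 10·log₁₀(P_out/P_in).
10·log₁₀(130/4.27) = 10·log₁₀(30.44) = 14.8 dB.

14.8 dB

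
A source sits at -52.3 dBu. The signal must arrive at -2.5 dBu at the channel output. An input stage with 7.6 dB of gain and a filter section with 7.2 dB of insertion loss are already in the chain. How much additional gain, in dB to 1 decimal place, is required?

The required make-up gain is the shortfall in the dB sum.
G = -2.5 − (-52.3) − 7.6 + 7.2 = 49.4 dB.

49.4 dB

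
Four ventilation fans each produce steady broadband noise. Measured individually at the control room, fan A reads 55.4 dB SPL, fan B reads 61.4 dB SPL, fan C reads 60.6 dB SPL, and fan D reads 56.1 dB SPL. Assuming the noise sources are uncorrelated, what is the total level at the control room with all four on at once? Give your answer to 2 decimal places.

65.16 dB SPL

Add the sources as powers (linear), then convert back to dB:
L_total = 10·log₁₀(10^(55.4/10) + 10^(61.4/10) + 10^(60.6/10) + 10^(56.1/10)) = 10·log₁₀(3283000) = 65.16 dB SPL.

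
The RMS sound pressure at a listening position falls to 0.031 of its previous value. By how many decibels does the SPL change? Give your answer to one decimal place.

SPL change from a pressure ratio uses the 20·log₁₀ form:
20·log₁₀(0.031) = -30.2 dB.

-30.2 dB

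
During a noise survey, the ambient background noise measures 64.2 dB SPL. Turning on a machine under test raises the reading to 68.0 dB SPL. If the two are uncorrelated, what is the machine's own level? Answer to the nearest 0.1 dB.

65.7 dB SPL

Remove the background by subtracting linear intensities:
L_src = 10·log₁₀(10^(68.0/10) − 10^(64.2/10)) = 10·log₁₀(3679000) = 65.7 dB SPL.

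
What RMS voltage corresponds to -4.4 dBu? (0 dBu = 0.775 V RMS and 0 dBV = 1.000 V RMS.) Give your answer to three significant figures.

0.467 V

V = 0.775 V × 10^(-4.4/20).
= 0.775 × 0.6026 = 0.467 V.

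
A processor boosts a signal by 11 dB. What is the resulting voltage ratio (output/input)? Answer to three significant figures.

3.55

Voltage ratio = 10^(dB/20).
10^(11/20) = 10^(0.5500) = 3.55.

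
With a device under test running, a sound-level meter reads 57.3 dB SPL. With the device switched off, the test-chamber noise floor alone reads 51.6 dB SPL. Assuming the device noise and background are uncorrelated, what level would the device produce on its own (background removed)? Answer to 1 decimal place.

55.9 dB SPL

Remove the background by subtracting linear intensities:
L_src = 10·log₁₀(10^(57.3/10) − 10^(51.6/10)) = 10·log₁₀(392500) = 55.9 dB SPL.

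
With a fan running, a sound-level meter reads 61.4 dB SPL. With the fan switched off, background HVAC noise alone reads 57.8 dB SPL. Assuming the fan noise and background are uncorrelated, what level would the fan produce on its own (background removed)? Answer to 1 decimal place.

58.9 dB SPL

Background correction is a power subtraction:
L_src = 10·log₁₀(10^(61.4/10) − 10^(57.8/10)) = 10·log₁₀(777800) = 58.9 dB SPL.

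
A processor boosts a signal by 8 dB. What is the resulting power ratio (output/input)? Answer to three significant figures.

6.31

Power ratio = 10^(dB/10).
10^(8/10) = 10^(0.8000) = 6.31.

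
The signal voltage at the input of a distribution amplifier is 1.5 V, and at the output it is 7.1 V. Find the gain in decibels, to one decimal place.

13.5 dB

Voltage ratio → dB uses the 20·log₁₀ form:
20·log₁₀(7.1/1.5) = 20·log₁₀(4.733) = 13.5 dB.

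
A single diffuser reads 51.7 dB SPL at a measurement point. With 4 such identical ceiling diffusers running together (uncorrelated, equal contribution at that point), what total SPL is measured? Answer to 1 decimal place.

4 equal incoherent sources raise the level by 10·log₁₀(4) = 6.02 dB.
L_total = 51.7 + 6.02 = 57.7 dB SPL.

57.7 dB SPL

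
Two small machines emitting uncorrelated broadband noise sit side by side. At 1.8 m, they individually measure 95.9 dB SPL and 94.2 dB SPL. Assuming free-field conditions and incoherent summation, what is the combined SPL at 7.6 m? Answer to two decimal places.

85.63 dB SPL

Combined at 1.8 m: 10·log₁₀(10^(95.9/10)+10^(94.2/10)) = 98.143 dB SPL.
Then apply −20·log₁₀(7.6/1.8) = -12.511 dB → 85.63 dB SPL.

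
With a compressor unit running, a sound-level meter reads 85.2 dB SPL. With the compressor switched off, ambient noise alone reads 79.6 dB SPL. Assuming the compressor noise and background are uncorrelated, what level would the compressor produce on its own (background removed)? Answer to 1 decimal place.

83.8 dB SPL

Remove the background by subtracting linear intensities:
L_src = 10·log₁₀(10^(85.2/10) − 10^(79.6/10)) = 10·log₁₀(239900000) = 83.8 dB SPL.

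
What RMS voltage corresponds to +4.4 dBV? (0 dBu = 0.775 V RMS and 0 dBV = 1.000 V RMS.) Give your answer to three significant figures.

V = 1.000 V × 10^(+4.4/20).
= 1.000 × 1.660 = 1.66 V.

1.66 V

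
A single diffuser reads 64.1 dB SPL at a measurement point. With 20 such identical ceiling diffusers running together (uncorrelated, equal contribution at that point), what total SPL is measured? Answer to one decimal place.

77.1 dB SPL

20 equal incoherent sources raise the level by 10·log₁₀(20) = 13.01 dB.
L_total = 64.1 + 13.01 = 77.1 dB SPL.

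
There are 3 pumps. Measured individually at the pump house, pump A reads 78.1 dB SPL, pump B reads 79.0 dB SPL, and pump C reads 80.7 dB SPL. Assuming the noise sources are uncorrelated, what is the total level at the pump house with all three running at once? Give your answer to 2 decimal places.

Incoherent sources sum as intensities:
L_total = 10·log₁₀(10^(78.1/10) + 10^(79.0/10) + 10^(80.7/10)) = 10·log₁₀(261500000) = 84.17 dB SPL.

84.17 dB SPL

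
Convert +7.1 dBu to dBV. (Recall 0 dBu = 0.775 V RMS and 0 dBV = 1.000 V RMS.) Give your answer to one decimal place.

The offset between the scales is 20·log₁₀(0.775/1.000) = −2.214 dB.
So dBV = +7.1 − 2.214 = +4.9 dBV.

+4.9 dBV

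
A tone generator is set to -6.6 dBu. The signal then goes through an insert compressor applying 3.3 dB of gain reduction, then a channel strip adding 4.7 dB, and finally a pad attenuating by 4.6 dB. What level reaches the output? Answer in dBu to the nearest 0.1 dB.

-9.8 dBu

In dB, series stages simply add:
-6.6 − 3.3 + 4.7 − 4.6 = -9.8 dBu.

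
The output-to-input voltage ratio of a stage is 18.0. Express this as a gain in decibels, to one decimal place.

For a voltage ratio, dB = 20·log₁₀(V₂/V₁).
20·log₁₀(18.0) = 25.1 dB.

25.1 dB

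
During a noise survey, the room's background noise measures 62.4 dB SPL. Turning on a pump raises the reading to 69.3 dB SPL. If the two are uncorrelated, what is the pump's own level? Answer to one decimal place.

Background correction is a power subtraction:
L_src = 10·log₁₀(10^(69.3/10) − 10^(62.4/10)) = 10·log₁₀(6774000) = 68.3 dB SPL.

68.3 dB SPL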